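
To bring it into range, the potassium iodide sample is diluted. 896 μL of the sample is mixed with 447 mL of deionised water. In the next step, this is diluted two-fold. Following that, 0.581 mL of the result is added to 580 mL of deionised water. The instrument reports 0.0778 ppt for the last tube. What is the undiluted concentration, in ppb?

77.7 ppb

Overall dilution factor = 499.9 × 2 × 999.3 = 9.99 × 10⁵.
Original = 0.0778 ppt × 9.99 × 10⁵ = 7.77 × 10⁴ ppt = 77.7 ppb.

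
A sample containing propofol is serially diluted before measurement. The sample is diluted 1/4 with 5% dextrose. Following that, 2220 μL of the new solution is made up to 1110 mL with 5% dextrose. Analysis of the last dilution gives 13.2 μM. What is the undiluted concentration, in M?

Overall dilution factor = 4 × 500 = 2000.
Original = 13.2 μM × 2000 = 2.64 × 10⁴ μM = 0.0264 M.

0.0264 M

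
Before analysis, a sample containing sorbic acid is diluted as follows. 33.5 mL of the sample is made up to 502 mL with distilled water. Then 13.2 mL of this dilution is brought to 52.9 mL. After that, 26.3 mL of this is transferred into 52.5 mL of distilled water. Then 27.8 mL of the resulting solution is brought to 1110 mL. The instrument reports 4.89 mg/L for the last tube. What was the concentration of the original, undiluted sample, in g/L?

Overall dilution factor = 14.99 × 4.008 × 2.996 × 39.93 = 7184.
Original = 4.89 mg/L × 7184 = 3.51 × 10⁴ mg/L = 35.1 g/L.

35.1 g/L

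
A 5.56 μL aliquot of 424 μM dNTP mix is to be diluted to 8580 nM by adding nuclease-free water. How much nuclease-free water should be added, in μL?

8580 nM = 8.58 μM.
V₂ = C₁V₁/C₂ = 424 × 5.56 / 8.58 = 275 μL.
Diluent to add = V₂ − V₁ = 275 − 5.56 = 269 μL.

269 μL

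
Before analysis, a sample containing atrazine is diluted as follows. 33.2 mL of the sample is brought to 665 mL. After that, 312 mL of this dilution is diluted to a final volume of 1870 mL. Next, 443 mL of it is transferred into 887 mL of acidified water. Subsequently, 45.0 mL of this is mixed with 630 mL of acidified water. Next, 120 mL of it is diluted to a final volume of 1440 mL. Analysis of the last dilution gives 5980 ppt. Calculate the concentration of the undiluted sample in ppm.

Overall dilution factor = 20.03 × 5.994 × 3.002 × 15 × 12 = 6.49 × 10⁴.
Original = 5980 ppt × 6.49 × 10⁴ = 3.88 × 10⁸ ppt = 388 ppm.

388 ppm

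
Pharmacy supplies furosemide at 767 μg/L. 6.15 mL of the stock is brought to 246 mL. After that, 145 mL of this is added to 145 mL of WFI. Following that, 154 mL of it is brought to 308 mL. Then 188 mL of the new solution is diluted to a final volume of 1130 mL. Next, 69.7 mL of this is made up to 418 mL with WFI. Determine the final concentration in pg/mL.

Overall dilution factor = 40 × 2 × 2 × 6.011 × 5.997 = 5767.
767 μg/L / 5767 = 0.133 μg/L = 133 pg/mL.

133 pg/mL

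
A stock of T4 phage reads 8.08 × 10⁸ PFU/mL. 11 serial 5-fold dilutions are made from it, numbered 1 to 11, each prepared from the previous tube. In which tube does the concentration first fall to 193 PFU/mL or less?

Tube n has concentration 8.08 × 10⁸ PFU/mL / 5ⁿ.
Need 5ⁿ ≥ 8.08 × 10⁸ PFU/mL / 193 PFU/mL = 4.19 × 10⁶, so n ≥ 9.47.
First such tube: n = 10.

tube 10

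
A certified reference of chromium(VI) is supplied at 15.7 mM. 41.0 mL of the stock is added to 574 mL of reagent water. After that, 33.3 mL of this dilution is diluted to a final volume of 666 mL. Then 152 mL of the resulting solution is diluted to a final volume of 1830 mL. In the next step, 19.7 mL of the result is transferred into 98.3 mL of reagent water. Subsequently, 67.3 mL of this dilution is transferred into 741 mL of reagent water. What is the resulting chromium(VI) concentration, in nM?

Overall dilution factor = 15 × 20 × 12.04 × 5.990 × 12.01 = 2.60 × 10⁵.
15.7 mM / 2.60 × 10⁵ = 6.04 × 10⁻⁵ mM = 60.4 nM.

60.4 nM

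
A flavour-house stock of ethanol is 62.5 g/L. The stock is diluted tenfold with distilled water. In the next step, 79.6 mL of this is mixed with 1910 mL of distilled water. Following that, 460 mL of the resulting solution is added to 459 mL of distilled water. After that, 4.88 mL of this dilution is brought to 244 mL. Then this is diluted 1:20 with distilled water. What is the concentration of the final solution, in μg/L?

125 μg/L

Overall dilution factor = 10 × 24.99 × 1.998 × 50 × 20 = 4.99 × 10⁵.
62.5 g/L / 4.99 × 10⁵ = 1.25 × 10⁻⁴ g/L = 125 μg/L.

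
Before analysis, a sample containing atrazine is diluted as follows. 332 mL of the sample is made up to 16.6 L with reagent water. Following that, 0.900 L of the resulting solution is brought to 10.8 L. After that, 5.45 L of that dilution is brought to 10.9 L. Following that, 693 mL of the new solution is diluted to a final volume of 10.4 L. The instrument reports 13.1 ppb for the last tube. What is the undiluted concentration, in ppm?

Overall dilution factor = 50 × 12 × 2 × 15.01 = 1.80 × 10⁴.
Original = 13.1 ppb × 1.80 × 10⁴ = 2.36 × 10⁵ ppb = 236 ppm.

236 ppm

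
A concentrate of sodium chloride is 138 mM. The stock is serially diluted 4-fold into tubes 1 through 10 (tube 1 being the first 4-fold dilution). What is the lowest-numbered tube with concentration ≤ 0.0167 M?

tube 2

Tube n has concentration 138 mM / 4ⁿ.
Need 4ⁿ ≥ 138 mM / 0.0167 M = 8.26, so n ≥ 1.52.
First such tube: n = 2.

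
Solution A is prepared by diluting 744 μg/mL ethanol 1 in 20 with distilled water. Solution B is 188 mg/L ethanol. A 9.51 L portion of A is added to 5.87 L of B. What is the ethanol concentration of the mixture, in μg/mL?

C_A = 744 μg/mL / 20 = 37.2 μg/mL.
C_B = 188 mg/L = 188 μg/mL.
C_mix = (C_A·V_A + C_B·V_B)/(V_A + V_B) = (37.2×9.51 + 188×5.87) / 15.38 = 94.8 μg/mL.

94.8 μg/mL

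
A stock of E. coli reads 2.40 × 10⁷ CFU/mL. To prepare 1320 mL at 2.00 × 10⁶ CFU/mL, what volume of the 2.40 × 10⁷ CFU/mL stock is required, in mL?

V₁ = C₂V₂/C₁ = 2.00 × 10⁶ × 1320 / 2.40 × 10⁷ = 110 mL.

110 mL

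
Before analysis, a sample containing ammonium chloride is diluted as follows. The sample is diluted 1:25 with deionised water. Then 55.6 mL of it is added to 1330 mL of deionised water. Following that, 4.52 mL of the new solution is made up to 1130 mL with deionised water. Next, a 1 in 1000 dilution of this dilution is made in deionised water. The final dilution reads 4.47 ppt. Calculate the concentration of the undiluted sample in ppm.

Overall dilution factor = 25 × 24.92 × 250 × 1000 = 1.56 × 10⁸.
Original = 4.47 ppt × 1.56 × 10⁸ = 6.96 × 10⁸ ppt = 696 ppm.

696 ppm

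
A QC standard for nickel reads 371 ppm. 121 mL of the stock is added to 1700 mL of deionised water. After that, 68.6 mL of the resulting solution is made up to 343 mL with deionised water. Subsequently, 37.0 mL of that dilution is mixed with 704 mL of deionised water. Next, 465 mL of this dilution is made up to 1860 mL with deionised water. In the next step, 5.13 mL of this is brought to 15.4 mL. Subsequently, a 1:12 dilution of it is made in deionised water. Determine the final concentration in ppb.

Overall dilution factor = 15.05 × 5 × 20.03 × 4 × 3.002 × 12 = 2.17 × 10⁵.
371 ppm / 2.17 × 10⁵ = 1.71 × 10⁻³ ppm = 1.71 ppb.

1.71 ppb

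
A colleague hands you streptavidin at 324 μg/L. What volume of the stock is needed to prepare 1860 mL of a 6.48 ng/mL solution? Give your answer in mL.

37.2 mL

6.48 ng/mL = 6.48 μg/L.
V₁ = C₂V₂/C₁ = 6.48 × 1860 / 324 = 37.2 mL.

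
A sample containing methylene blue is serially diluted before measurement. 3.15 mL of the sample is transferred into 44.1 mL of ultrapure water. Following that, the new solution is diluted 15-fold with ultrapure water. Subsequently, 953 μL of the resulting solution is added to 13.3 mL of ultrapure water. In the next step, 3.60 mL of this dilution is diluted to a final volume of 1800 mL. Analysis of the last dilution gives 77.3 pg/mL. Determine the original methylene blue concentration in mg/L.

130 mg/L

Overall dilution factor = 15 × 15 × 14.96 × 500 = 1.68 × 10⁶.
Original = 77.3 pg/mL × 1.68 × 10⁶ = 1.30 × 10⁸ pg/mL = 130 mg/L.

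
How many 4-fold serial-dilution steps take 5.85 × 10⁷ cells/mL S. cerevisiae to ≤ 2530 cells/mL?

8

Need 4ⁿ ≥ 2.31 × 10⁴, so n ≥ log(2.31 × 10⁴)/log(4) = 7.25.
Minimum whole steps: n = 8.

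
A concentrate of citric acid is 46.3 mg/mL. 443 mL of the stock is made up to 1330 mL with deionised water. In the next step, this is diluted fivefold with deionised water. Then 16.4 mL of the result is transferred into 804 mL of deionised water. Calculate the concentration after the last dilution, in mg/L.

61.7 mg/L

Overall dilution factor = 3.002 × 5 × 50.02 = 751.
46.3 mg/mL / 751 = 0.0617 mg/mL = 61.7 mg/L.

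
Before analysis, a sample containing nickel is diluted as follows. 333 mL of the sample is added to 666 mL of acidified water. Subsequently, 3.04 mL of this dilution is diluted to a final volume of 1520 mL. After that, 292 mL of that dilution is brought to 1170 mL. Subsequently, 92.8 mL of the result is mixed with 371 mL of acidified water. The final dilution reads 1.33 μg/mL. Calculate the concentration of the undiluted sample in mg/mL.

40.0 mg/mL

Overall dilution factor = 3 × 500 × 4.007 × 4.998 = 3.00 × 10⁴.
Original = 1.33 μg/mL × 3.00 × 10⁴ = 4.00 × 10⁴ μg/mL = 40.0 mg/mL.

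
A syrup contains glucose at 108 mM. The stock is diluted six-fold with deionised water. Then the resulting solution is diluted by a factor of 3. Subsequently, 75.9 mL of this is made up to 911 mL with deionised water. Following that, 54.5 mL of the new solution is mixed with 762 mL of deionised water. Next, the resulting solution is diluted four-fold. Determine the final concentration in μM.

Overall dilution factor = 6 × 3 × 12.00 × 14.98 × 4 = 1.29 × 10⁴.
108 mM / 1.29 × 10⁴ = 8.34 × 10⁻³ mM = 8.34 μM.

8.34 μM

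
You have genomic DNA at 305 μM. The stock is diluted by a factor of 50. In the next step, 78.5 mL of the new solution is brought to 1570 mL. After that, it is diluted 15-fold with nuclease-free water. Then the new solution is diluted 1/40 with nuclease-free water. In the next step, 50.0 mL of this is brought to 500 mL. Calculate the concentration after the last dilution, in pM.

Overall dilution factor = 50 × 20 × 15 × 40 × 10 = 6.00 × 10⁶.
305 μM / 6.00 × 10⁶ = 5.08 × 10⁻⁵ μM = 50.8 pM.

50.8 pM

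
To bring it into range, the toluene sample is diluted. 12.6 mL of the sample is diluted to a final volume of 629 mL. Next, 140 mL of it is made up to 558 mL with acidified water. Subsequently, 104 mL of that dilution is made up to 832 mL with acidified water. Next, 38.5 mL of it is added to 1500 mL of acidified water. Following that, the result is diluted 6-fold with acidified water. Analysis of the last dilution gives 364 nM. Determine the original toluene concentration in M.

0.139 M

Overall dilution factor = 49.92 × 3.986 × 8 × 39.96 × 6 = 3.82 × 10⁵.
Original = 364 nM × 3.82 × 10⁵ = 1.39 × 10⁸ nM = 0.139 M.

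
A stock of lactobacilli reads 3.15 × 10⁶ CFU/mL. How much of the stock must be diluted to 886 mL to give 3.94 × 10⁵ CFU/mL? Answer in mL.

111 mL

V₁ = C₂V₂/C₁ = 3.94 × 10⁵ × 886 / 3.15 × 10⁶ = 111 mL.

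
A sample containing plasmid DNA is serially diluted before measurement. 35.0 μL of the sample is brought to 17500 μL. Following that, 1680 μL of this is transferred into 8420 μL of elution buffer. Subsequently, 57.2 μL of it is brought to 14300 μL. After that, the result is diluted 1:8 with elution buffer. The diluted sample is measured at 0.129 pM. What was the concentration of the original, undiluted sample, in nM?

Overall dilution factor = 500 × 6.012 × 250 × 8 = 6.01 × 10⁶.
Original = 0.129 pM × 6.01 × 10⁶ = 7.76 × 10⁵ pM = 776 nM.

776 nM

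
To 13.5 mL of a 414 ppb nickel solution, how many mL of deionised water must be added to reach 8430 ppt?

649 mL

8430 ppt = 8.43 ppb.
V₂ = C₁V₁/C₂ = 414 × 13.5 / 8.43 = 663 mL.
Diluent to add = V₂ − V₁ = 663 − 13.5 = 649 mL.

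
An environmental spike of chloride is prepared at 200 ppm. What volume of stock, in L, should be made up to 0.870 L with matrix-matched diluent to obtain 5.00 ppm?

V₁ = C₂V₂/C₁ = 5.00 × 0.870 / 200 = 0.0218 L.

0.0218 L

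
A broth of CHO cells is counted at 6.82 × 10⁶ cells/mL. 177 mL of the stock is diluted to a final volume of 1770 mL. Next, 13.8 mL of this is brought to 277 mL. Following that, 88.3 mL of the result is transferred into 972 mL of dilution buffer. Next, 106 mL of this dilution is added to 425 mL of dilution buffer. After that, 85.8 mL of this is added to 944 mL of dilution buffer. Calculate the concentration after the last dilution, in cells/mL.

47.1 cells/mL

Overall dilution factor = 10 × 20.07 × 12.01 × 5.009 × 12.00 = 1.45 × 10⁵.
6.82 × 10⁶ cells/mL / 1.45 × 10⁵ = 47.1 cells/mL.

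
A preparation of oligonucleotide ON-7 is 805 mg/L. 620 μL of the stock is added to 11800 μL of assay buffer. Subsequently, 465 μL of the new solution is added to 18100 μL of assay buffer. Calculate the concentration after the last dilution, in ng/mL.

1010 ng/mL

Overall dilution factor = 20.03 × 39.92 = 800.
805 mg/L / 800 = 1.01 mg/L = 1010 ng/mL.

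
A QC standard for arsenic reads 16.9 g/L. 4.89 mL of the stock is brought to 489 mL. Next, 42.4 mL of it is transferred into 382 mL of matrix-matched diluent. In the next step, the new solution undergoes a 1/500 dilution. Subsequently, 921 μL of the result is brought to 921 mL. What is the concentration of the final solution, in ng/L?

33.8 ng/L

Overall dilution factor = 100 × 10.01 × 500 × 1000 = 5.00 × 10⁸.
16.9 g/L / 5.00 × 10⁸ = 3.38 × 10⁻⁸ g/L = 33.8 ng/L.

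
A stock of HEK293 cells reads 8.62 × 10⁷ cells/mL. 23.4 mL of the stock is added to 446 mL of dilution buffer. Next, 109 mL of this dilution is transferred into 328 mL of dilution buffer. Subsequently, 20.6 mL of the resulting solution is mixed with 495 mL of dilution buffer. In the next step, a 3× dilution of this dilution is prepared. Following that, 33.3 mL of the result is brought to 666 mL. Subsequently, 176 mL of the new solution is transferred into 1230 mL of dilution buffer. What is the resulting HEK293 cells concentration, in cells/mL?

89.3 cells/mL

Overall dilution factor = 20.06 × 4.009 × 25.03 × 3 × 20 × 7.989 = 9.65 × 10⁵.
8.62 × 10⁷ cells/mL / 9.65 × 10⁵ = 89.3 cells/mL.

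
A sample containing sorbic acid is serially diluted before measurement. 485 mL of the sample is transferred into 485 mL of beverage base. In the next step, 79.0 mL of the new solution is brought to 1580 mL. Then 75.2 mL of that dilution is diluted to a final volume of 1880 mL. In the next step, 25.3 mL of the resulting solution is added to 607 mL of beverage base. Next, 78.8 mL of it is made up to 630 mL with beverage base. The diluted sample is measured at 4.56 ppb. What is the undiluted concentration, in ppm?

911 ppm

Overall dilution factor = 2 × 20 × 25 × 24.99 × 7.995 = 2.00 × 10⁵.
Original = 4.56 ppb × 2.00 × 10⁵ = 9.11 × 10⁵ ppb = 911 ppm.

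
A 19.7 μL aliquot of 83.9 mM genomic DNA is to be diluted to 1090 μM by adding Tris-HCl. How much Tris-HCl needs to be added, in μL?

1090 μM = 1.09 mM.
V₂ = C₁V₁/C₂ = 83.9 × 19.7 / 1.09 = 1516 μL.
Diluent to add = V₂ − V₁ = 1516 − 19.7 = 1500 μL.

1500 μL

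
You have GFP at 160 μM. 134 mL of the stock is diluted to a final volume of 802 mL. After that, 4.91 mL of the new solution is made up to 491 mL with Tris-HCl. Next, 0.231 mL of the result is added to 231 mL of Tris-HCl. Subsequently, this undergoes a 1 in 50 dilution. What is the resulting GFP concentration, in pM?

Overall dilution factor = 5.985 × 100 × 1001 × 50 = 3.00 × 10⁷.
160 μM / 3.00 × 10⁷ = 5.34 × 10⁻⁶ μM = 5.34 pM.

5.34 pM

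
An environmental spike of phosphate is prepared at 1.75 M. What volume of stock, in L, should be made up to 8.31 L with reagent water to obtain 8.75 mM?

8.75 mM = 8.75 × 10⁻³ M.
V₁ = C₂V₂/C₁ = 8.75 × 10⁻³ × 8.31 / 1.75 = 0.0416 L.

0.0416 L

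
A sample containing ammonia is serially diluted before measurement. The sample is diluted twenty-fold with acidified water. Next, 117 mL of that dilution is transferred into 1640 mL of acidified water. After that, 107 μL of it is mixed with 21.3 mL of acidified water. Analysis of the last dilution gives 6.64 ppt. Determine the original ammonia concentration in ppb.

Overall dilution factor = 20 × 15.02 × 200.1 = 6.01 × 10⁴.
Original = 6.64 ppt × 6.01 × 10⁴ = 3.99 × 10⁵ ppt = 399 ppb.

399 ppb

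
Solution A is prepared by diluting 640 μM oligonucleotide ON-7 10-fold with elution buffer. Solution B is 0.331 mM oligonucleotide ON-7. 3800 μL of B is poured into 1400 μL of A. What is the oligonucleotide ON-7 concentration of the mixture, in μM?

259 μM

C_A = 640 μM / 10 = 64.0 μM.
C_B = 0.331 mM = 331 μM.
C_mix = (C_A·V_A + C_B·V_B)/(V_A + V_B) = (64.0×1400 + 331×3800) / 5200 = 259 μM.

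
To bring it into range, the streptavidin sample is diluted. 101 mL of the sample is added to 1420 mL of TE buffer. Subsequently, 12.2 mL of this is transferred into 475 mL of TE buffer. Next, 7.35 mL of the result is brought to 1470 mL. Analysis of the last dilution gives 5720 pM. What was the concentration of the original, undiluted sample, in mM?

Overall dilution factor = 15.06 × 39.93 × 200 = 1.20 × 10⁵.
Original = 5720 pM × 1.20 × 10⁵ = 6.88 × 10⁸ pM = 0.688 mM.

0.688 mM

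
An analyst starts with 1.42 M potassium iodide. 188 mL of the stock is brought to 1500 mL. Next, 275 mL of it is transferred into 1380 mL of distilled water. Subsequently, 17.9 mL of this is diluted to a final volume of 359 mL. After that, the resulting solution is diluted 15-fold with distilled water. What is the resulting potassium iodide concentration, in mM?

0.0983 mM

Overall dilution factor = 7.979 × 6.018 × 20.06 × 15 = 1.44 × 10⁴.
1.42 M / 1.44 × 10⁴ = 9.83 × 10⁻⁵ M = 0.0983 mM.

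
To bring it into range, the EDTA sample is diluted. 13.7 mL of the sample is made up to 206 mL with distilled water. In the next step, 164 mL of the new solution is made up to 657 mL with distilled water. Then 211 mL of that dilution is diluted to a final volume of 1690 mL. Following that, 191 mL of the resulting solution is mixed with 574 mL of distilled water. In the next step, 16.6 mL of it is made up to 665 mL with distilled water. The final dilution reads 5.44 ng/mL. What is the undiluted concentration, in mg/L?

421 mg/L

Overall dilution factor = 15.04 × 4.006 × 8.009 × 4.005 × 40.06 = 7.74 × 10⁴.
Original = 5.44 ng/mL × 7.74 × 10⁴ = 4.21 × 10⁵ ng/mL = 421 mg/L.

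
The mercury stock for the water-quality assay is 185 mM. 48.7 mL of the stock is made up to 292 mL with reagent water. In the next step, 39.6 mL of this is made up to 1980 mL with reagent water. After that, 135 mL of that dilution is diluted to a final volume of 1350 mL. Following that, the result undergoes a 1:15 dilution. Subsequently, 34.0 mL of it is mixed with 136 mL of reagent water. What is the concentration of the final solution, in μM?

0.823 μM

Overall dilution factor = 5.996 × 50 × 10 × 15 × 5 = 2.25 × 10⁵.
185 mM / 2.25 × 10⁵ = 8.23 × 10⁻⁴ mM = 0.823 μM.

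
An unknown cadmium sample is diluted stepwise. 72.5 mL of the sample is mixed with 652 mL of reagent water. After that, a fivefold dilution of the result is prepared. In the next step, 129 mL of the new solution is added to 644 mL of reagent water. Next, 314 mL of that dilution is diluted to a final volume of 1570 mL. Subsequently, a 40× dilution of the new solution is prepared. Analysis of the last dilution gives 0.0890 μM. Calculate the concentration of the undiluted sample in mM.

Overall dilution factor = 9.993 × 5 × 5.992 × 5 × 40 = 5.99 × 10⁴.
Original = 0.0890 μM × 5.99 × 10⁴ = 5329 μM = 5.33 mM.

5.33 mM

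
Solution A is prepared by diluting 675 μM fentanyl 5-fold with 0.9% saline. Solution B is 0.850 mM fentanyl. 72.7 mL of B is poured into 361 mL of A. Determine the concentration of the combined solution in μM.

C_A = 675 μM / 5 = 135 μM.
C_B = 0.850 mM = 850 μM.
C_mix = (C_A·V_A + C_B·V_B)/(V_A + V_B) = (135×361 + 850×72.7) / 433.7 = 255 μM.

255 μM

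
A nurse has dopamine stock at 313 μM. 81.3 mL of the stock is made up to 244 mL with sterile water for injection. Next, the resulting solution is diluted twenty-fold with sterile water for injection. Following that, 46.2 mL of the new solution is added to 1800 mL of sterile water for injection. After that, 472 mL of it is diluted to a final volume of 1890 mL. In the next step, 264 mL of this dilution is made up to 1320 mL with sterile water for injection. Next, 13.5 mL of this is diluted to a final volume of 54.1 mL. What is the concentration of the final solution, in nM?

Overall dilution factor = 3.001 × 20 × 39.96 × 4.004 × 5 × 4.007 = 1.92 × 10⁵.
313 μM / 1.92 × 10⁵ = 1.63 × 10⁻³ μM = 1.63 nM.

1.63 nM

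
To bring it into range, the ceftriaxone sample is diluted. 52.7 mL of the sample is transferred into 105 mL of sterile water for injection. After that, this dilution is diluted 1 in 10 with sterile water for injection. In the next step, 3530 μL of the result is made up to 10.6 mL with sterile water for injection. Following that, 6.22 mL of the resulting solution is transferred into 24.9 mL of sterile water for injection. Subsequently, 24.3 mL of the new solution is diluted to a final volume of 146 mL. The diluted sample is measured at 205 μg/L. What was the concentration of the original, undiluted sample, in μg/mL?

Overall dilution factor = 2.992 × 10 × 3.003 × 5.003 × 6.008 = 2701.
Original = 205 μg/L × 2701 = 5.54 × 10⁵ μg/L = 554 μg/mL.

554 μg/mL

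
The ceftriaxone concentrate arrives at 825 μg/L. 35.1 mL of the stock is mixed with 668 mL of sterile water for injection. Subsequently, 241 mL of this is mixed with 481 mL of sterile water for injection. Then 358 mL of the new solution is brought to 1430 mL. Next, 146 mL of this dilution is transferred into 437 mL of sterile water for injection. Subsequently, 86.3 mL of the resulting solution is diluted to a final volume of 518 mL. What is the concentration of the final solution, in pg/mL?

Overall dilution factor = 20.03 × 2.996 × 3.994 × 3.993 × 6.002 = 5745.
825 μg/L / 5745 = 0.144 μg/L = 144 pg/mL.

144 pg/mL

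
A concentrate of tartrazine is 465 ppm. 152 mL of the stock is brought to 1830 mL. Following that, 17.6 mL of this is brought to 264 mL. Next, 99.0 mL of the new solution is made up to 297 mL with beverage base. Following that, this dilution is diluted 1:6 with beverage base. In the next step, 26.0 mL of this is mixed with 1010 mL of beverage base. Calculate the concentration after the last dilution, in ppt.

3590 ppt

Overall dilution factor = 12.04 × 15 × 3 × 6 × 39.85 = 1.30 × 10⁵.
465 ppm / 1.30 × 10⁵ = 3.59 × 10⁻³ ppm = 3590 ppt.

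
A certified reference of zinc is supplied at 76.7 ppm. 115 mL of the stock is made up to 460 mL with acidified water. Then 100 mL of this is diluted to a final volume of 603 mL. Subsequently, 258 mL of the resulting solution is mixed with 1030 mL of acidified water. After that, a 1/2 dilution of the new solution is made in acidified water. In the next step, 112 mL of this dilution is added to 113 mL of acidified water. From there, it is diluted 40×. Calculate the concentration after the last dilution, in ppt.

3960 ppt

Overall dilution factor = 4 × 6.030 × 4.992 × 2 × 2.009 × 40 = 1.94 × 10⁴.
76.7 ppm / 1.94 × 10⁴ = 3.96 × 10⁻³ ppm = 3960 ppt.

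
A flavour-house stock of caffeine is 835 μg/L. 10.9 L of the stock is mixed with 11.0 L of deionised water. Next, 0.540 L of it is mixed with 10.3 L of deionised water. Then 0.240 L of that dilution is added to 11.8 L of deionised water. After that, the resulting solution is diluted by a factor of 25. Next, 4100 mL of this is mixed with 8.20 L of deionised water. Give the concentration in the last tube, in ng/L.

5.50 ng/L

Overall dilution factor = 2.009 × 20.07 × 50.17 × 25 × 3 = 1.52 × 10⁵.
835 μg/L / 1.52 × 10⁵ = 5.50 × 10⁻³ μg/L = 5.50 ng/L.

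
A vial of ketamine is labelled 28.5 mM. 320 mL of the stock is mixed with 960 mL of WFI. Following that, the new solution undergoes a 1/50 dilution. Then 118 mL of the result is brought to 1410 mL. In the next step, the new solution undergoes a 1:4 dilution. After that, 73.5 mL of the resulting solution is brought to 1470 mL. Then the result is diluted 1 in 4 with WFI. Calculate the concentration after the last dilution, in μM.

0.0373 μM

Overall dilution factor = 4 × 50 × 11.95 × 4 × 20 × 4 = 7.65 × 10⁵.
28.5 mM / 7.65 × 10⁵ = 3.73 × 10⁻⁵ mM = 0.0373 μM.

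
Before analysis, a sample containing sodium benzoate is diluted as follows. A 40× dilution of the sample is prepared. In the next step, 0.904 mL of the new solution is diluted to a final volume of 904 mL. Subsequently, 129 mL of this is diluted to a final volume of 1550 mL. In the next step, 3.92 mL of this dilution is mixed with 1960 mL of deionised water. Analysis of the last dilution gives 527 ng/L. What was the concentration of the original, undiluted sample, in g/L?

127 g/L

Overall dilution factor = 40 × 1000 × 12.02 × 501 = 2.41 × 10⁸.
Original = 527 ng/L × 2.41 × 10⁸ = 1.27 × 10¹¹ ng/L = 127 g/L.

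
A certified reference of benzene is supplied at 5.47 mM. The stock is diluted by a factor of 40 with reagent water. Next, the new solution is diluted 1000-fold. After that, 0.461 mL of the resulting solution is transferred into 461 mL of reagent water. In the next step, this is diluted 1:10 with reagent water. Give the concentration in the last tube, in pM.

Overall dilution factor = 40 × 1000 × 1001 × 10 = 4.00 × 10⁸.
5.47 mM / 4.00 × 10⁸ = 1.37 × 10⁻⁸ mM = 13.7 pM.

13.7 pM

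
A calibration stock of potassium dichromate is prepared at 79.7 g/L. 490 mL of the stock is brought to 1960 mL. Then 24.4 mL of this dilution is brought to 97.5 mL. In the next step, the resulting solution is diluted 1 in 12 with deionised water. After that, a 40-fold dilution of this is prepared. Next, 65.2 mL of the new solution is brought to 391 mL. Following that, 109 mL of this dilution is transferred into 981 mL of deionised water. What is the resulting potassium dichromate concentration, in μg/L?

Overall dilution factor = 4 × 3.996 × 12 × 40 × 5.997 × 10 = 4.60 × 10⁵.
79.7 g/L / 4.60 × 10⁵ = 1.73 × 10⁻⁴ g/L = 173 μg/L.

173 μg/L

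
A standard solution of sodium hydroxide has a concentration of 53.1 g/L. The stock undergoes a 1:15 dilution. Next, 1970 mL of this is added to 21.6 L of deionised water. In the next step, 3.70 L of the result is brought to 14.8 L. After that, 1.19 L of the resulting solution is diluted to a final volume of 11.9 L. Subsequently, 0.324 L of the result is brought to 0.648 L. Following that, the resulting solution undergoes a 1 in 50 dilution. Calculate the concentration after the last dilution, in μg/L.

Overall dilution factor = 15 × 11.96 × 4 × 10 × 2 × 50 = 7.18 × 10⁵.
53.1 g/L / 7.18 × 10⁵ = 7.40 × 10⁻⁵ g/L = 74.0 μg/L.

74.0 μg/L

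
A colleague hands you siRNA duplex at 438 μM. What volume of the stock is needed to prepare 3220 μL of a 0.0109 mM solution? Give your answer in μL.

0.0109 mM = 10.9 μM.
V₁ = C₂V₂/C₁ = 10.9 × 3220 / 438 = 80.1 μL.

80.1 μL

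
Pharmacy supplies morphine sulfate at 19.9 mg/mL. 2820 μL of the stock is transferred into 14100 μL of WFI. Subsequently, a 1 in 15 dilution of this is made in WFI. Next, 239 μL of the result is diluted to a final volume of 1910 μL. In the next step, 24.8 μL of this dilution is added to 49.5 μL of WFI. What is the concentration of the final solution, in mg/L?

9.24 mg/L

Overall dilution factor = 6 × 15 × 7.992 × 2.996 = 2155.
19.9 mg/mL / 2155 = 9.24 × 10⁻³ mg/mL = 9.24 mg/L.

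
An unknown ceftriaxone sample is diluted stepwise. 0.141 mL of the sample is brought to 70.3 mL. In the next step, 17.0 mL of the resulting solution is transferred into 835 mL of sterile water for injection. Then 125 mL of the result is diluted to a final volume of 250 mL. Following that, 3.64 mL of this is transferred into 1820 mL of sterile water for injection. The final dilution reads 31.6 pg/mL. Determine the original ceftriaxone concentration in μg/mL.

791 μg/mL

Overall dilution factor = 498.6 × 50.12 × 2 × 501 = 2.50 × 10⁷.
Original = 31.6 pg/mL × 2.50 × 10⁷ = 7.91 × 10⁸ pg/mL = 791 μg/mL.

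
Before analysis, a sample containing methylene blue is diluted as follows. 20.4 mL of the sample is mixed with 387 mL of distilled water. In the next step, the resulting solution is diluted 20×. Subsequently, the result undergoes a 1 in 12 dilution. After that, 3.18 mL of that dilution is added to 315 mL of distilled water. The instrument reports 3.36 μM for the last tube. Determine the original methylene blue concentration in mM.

Overall dilution factor = 19.97 × 20 × 12 × 100.1 = 4.80 × 10⁵.
Original = 3.36 μM × 4.80 × 10⁵ = 1.61 × 10⁶ μM = 1610 mM.

1610 mM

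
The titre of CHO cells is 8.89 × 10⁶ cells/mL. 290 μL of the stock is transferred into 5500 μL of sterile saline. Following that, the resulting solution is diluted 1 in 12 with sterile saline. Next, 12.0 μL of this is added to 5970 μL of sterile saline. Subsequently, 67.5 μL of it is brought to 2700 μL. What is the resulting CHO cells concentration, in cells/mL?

1.86 cells/mL

Overall dilution factor = 19.97 × 12 × 498.5 × 40 = 4.78 × 10⁶.
8.89 × 10⁶ cells/mL / 4.78 × 10⁶ = 1.86 cells/mL.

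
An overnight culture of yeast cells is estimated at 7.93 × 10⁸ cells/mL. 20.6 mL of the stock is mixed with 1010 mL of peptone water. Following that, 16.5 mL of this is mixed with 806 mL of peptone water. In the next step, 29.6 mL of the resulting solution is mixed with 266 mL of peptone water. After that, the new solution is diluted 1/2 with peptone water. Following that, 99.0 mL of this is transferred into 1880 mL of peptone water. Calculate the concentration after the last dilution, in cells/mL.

Overall dilution factor = 50.03 × 49.85 × 9.986 × 2 × 19.99 = 9.96 × 10⁵.
7.93 × 10⁸ cells/mL / 9.96 × 10⁵ = 796 cells/mL.

796 cells/mL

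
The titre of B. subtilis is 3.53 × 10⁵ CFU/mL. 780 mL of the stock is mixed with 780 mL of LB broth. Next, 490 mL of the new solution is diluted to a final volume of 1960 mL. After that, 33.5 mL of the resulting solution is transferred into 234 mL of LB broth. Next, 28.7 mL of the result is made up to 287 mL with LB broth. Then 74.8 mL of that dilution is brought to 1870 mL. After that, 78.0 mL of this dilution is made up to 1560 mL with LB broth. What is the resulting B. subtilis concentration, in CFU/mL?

1.11 CFU/mL

Overall dilution factor = 2 × 4 × 7.985 × 10 × 25 × 20 = 3.19 × 10⁵.
3.53 × 10⁵ CFU/mL / 3.19 × 10⁵ = 1.11 CFU/mL.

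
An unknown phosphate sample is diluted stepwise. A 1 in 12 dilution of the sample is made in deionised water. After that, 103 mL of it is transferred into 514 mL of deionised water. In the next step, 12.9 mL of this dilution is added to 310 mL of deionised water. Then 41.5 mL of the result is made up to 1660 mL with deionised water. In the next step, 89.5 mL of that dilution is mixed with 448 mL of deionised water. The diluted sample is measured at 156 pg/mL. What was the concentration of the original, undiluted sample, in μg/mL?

Overall dilution factor = 12 × 5.990 × 25.03 × 40 × 6.006 = 4.32 × 10⁵.
Original = 156 pg/mL × 4.32 × 10⁵ = 6.74 × 10⁷ pg/mL = 67.4 μg/mL.

67.4 μg/mL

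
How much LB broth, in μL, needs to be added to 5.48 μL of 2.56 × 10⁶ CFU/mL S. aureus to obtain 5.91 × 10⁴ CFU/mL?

232 μL

V₂ = C₁V₁/C₂ = 2.56 × 10⁶ × 5.48 / 5.91 × 10⁴ = 237 μL.
Diluent to add = V₂ − V₁ = 237 − 5.48 = 232 μL.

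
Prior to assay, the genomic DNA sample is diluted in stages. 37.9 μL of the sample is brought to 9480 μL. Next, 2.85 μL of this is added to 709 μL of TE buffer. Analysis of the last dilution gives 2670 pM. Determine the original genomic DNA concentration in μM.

Overall dilution factor = 250.1 × 249.8 = 6.25 × 10⁴.
Original = 2670 pM × 6.25 × 10⁴ = 1.67 × 10⁸ pM = 167 μM.

167 μM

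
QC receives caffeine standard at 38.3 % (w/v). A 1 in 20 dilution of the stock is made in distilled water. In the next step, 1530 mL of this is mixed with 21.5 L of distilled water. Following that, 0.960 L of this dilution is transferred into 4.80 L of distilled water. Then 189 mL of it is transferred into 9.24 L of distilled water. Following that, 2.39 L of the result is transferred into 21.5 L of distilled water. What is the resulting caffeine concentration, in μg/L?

425 μg/L

Overall dilution factor = 20 × 15.05 × 6 × 49.89 × 9.996 = 9.01 × 10⁵.
38.3 % (w/v) / 9.01 × 10⁵ = 4.25 × 10⁻⁵ % (w/v) = 425 μg/L.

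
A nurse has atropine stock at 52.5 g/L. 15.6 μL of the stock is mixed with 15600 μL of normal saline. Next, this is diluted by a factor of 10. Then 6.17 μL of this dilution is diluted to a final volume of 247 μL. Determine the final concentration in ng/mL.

Overall dilution factor = 1001 × 10 × 40.03 = 4.01 × 10⁵.
52.5 g/L / 4.01 × 10⁵ = 1.31 × 10⁻⁴ g/L = 131 ng/mL.

131 ng/mL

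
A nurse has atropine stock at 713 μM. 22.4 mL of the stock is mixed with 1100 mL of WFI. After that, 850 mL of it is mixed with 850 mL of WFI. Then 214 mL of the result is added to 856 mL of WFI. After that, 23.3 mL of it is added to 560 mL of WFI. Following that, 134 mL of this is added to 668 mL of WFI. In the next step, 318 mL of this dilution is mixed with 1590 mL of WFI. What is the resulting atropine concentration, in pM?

Overall dilution factor = 50.11 × 2 × 5 × 25.03 × 5.985 × 6 = 4.50 × 10⁵.
713 μM / 4.50 × 10⁵ = 1.58 × 10⁻³ μM = 1580 pM.

1580 pM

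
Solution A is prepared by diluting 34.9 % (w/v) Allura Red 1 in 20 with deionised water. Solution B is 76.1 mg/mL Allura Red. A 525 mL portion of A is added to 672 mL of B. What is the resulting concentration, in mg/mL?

50.4 mg/mL

C_A = 34.9 % (w/v) / 20 = 1.74 % (w/v).
C_B = 76.1 mg/mL = 7.61 % (w/v).
C_mix = (C_A·V_A + C_B·V_B)/(V_A + V_B) = (1.74×525 + 7.61×672) / 1197 = 5.04 % (w/v) = 50.4 mg/mL.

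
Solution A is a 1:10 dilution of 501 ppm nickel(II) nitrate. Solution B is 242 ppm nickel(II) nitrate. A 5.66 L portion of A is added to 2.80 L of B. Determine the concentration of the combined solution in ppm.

C_A = 501 ppm / 10 = 50.1 ppm.
C_mix = (C_A·V_A + C_B·V_B)/(V_A + V_B) = (50.1×5.66 + 242×2.80) / 8.460 = 114 ppm.

114 ppm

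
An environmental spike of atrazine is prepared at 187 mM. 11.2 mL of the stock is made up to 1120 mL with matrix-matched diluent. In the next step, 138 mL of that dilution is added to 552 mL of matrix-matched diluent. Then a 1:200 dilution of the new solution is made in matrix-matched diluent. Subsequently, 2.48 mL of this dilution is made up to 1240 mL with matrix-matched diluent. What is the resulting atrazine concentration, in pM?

3740 pM

Overall dilution factor = 100 × 5 × 200 × 500 = 5.00 × 10⁷.
187 mM / 5.00 × 10⁷ = 3.74 × 10⁻⁶ mM = 3740 pM.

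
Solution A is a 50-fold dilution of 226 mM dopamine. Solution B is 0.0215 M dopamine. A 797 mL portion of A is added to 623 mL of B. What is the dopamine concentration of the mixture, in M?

0.0120 M

C_A = 226 mM / 50 = 4.52 mM.
C_B = 0.0215 M = 21.5 mM.
C_mix = (C_A·V_A + C_B·V_B)/(V_A + V_B) = (4.52×797 + 21.5×623) / 1420 = 12.0 mM = 0.0120 M.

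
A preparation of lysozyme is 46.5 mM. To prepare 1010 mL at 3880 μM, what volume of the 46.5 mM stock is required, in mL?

3880 μM = 3.88 mM.
V₁ = C₂V₂/C₁ = 3.88 × 1010 / 46.5 = 84.3 mL.

84.3 mL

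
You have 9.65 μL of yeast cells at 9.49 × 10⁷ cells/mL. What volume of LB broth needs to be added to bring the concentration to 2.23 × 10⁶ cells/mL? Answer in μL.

401 μL

V₂ = C₁V₁/C₂ = 9.49 × 10⁷ × 9.65 / 2.23 × 10⁶ = 411 μL.
Diluent to add = V₂ − V₁ = 411 − 9.65 = 401 μL.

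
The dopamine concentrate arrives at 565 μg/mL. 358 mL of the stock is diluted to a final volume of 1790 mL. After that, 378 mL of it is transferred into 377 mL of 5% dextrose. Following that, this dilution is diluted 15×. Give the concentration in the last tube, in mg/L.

Overall dilution factor = 5 × 1.997 × 15 = 150.
565 μg/mL / 150 = 3.77 μg/mL = 3.77 mg/L.

3.77 mg/L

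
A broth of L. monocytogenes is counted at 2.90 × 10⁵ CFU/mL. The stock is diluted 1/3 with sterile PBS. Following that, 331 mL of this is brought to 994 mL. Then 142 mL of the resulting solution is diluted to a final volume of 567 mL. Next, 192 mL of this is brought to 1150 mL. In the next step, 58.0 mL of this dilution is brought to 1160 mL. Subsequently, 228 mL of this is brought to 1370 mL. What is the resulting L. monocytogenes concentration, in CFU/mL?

Overall dilution factor = 3 × 3.003 × 3.993 × 5.990 × 20 × 6.009 = 2.59 × 10⁴.
2.90 × 10⁵ CFU/mL / 2.59 × 10⁴ = 11.2 CFU/mL.

11.2 CFU/mL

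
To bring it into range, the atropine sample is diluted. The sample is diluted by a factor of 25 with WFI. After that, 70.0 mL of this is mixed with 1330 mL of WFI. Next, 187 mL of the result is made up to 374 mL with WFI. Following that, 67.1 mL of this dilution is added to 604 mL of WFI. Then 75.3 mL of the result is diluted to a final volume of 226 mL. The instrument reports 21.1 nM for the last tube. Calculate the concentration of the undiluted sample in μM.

Overall dilution factor = 25 × 20 × 2 × 10.00 × 3.001 = 3.00 × 10⁴.
Original = 21.1 nM × 3.00 × 10⁴ = 6.33 × 10⁵ nM = 633 μM.

633 μM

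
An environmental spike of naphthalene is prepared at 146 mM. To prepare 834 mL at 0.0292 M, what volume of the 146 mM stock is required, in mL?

0.0292 M = 29.2 mM.
V₁ = C₂V₂/C₁ = 29.2 × 834 / 146 = 167 mL.

167 mL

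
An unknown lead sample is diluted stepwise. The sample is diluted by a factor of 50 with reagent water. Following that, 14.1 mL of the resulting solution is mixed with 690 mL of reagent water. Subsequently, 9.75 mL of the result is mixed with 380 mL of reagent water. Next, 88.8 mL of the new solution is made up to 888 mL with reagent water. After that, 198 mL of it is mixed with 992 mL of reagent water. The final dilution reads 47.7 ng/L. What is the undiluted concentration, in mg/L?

286 mg/L

Overall dilution factor = 50 × 49.94 × 39.97 × 10 × 6.010 = 6.00 × 10⁶.
Original = 47.7 ng/L × 6.00 × 10⁶ = 2.86 × 10⁸ ng/L = 286 mg/L.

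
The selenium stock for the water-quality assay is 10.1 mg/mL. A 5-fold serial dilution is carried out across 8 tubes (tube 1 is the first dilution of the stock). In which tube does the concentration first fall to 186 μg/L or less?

Tube n has concentration 10.1 mg/mL / 5ⁿ.
Need 5ⁿ ≥ 10.1 mg/mL / 186 μg/L = 5.43 × 10⁴, so n ≥ 6.77.
First such tube: n = 7.

tube 7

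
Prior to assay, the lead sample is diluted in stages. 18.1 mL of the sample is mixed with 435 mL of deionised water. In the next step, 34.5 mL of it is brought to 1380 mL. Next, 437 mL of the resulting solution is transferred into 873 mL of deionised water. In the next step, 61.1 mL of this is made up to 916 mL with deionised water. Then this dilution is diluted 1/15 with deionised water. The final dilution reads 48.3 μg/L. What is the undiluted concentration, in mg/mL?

32.6 mg/mL

Overall dilution factor = 25.03 × 40 × 2.998 × 14.99 × 15 = 6.75 × 10⁵.
Original = 48.3 μg/L × 6.75 × 10⁵ = 3.26 × 10⁷ μg/L = 32.6 mg/mL.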